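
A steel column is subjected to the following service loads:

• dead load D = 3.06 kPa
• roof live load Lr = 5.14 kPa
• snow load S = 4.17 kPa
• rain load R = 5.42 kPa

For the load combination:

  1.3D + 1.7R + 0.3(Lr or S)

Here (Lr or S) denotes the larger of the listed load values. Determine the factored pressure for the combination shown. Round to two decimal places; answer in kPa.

14.73 kPa

(Lr or S) → Lr = 5.14 kPa.
1.3(3.06) + 1.7(5.42) + 0.3(5.14) = 3.98 + 9.21 + 1.54 = 14.73
p_u = 14.73 kPa.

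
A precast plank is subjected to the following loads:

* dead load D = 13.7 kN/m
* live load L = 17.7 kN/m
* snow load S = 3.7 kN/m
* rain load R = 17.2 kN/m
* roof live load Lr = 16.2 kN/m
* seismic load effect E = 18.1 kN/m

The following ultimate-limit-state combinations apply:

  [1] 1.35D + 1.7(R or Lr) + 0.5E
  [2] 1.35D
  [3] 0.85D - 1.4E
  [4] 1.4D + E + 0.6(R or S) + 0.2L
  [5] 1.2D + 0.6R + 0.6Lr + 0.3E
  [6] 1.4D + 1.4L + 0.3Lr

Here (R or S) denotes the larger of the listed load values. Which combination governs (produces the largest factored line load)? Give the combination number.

Combination 1

(R or Lr) → R = 17.2 kN/m; (R or S) → R = 17.2 kN/m.
[1] 1.35(13.7) + 1.7(17.2) + 0.5(18.1) = 18.5 + 29.2 + 9.1 = 56.8
[2] 1.35(13.7) = 18.5
[3] 0.85(13.7) - 1.4(18.1) = 11.6 - 25.3 = -13.7
[4] 1.4(13.7) + 1.0(18.1) + 0.6(17.2) + 0.2(17.7) = 19.2 + 18.1 + 10.3 + 3.5 = 51.1
[5] 1.2(13.7) + 0.6(17.2) + 0.6(16.2) + 0.3(18.1) = 41.9
[6] 1.4(13.7) + 1.4(17.7) + 0.3(16.2) = 48.8
The largest value is 56.8 kN/m from combination 1.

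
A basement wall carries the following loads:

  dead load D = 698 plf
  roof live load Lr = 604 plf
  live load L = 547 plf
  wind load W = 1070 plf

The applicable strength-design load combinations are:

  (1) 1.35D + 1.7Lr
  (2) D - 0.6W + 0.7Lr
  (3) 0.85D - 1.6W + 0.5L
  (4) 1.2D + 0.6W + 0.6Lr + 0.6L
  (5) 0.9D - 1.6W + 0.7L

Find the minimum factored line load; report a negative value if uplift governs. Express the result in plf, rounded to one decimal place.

-845.2 plf

(1) 1.35(698) + 1.7(604) = 942.3 + 1026.8 = 1969.1
(2) 1.0(698) - 0.6(1070) + 0.7(604) = 698.0 - 642.0 + 422.8 = 478.8
(3) 0.85(698) - 1.6(1070) + 0.5(547) = 593.3 - 1712.0 + 273.5 = -845.2
(4) 1.2(698) + 0.6(1070) + 0.6(604) + 0.6(547) = 837.6 + 642.0 + 362.4 + 328.2 = 2170.2
(5) 0.9(698) - 1.6(1070) + 0.7(547) = 628.2 - 1712.0 + 382.9 = -700.9
Combination 3 gives the minimum: -845.2 plf.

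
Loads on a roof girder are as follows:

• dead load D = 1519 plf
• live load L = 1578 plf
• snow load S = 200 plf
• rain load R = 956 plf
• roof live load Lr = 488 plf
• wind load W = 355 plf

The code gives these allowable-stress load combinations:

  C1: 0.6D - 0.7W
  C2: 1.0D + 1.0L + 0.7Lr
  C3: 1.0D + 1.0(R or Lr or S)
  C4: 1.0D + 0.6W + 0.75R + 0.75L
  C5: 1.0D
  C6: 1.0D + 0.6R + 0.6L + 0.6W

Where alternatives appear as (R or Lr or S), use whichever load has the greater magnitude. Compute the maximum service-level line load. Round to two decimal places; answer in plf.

(R or Lr or S) → R = 956 plf.
C1: 0.6(1519) - 0.7(355) = 662.90
C2: 1.0(1519) + 1.0(1578) + 0.7(488) = 3438.60
C3: 1.0(1519) + 1.0(956) = 2475.00
C4: 1.0(1519) + 0.6(355) + 0.75(956) + 0.75(1578) = 3632.50
C5: 1.0(1519) = 1519.00
C6: 1.0(1519) + 0.6(956) + 0.6(1578) + 0.6(355) = 3252.40
The controlling combination is 4, giving 3632.50 plf.

3632.50 plf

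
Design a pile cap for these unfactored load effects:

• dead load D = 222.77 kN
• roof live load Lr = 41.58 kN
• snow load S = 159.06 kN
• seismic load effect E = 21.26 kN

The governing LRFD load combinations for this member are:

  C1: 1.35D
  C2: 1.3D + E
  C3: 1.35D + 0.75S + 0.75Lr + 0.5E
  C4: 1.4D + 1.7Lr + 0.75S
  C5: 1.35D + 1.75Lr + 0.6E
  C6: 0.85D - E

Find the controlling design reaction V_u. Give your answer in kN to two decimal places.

C1: 1.35(222.77) = 300.74
C2: 1.3(222.77) + 1.0(21.26) = 289.60 + 21.26 = 310.86
C3: 1.35(222.77) + 0.75(159.06) + 0.75(41.58) + 0.5(21.26) = 461.85
C4: 1.4(222.77) + 1.7(41.58) + 0.75(159.06) = 501.86
C5: 1.35(222.77) + 1.75(41.58) + 0.6(21.26) = 386.26
C6: 0.85(222.77) - 1.0(21.26) = 189.35 - 21.26 = 168.09
Maximum is from combination 4.

501.86 kN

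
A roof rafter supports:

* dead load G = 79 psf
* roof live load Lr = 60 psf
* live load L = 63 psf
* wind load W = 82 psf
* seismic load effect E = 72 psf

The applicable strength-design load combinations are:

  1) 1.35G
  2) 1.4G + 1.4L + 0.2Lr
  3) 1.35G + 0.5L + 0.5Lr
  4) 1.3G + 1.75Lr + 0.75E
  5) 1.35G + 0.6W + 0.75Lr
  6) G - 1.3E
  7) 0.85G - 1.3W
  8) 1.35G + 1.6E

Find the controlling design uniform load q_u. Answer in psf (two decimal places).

261.70 psf

1) 1.35(79) = 106.65
2) 1.4(79) + 1.4(63) + 0.2(60) = 110.60 + 88.20 + 12.00 = 210.80
3) 1.35(79) + 0.5(63) + 0.5(60) = 106.65 + 31.50 + 30.00 = 168.15
4) 1.3(79) + 1.75(60) + 0.75(72) = 102.70 + 105.00 + 54.00 = 261.70
5) 1.35(79) + 0.6(82) + 0.75(60) = 106.65 + 49.20 + 45.00 = 200.85
6) 1.0(79) - 1.3(72) = 79.00 - 93.60 = -14.60
7) 0.85(79) - 1.3(82) = 67.15 - 106.60 = -39.45
8) 1.35(79) + 1.6(72) = 106.65 + 115.20 = 221.85
Maximum is from combination 4.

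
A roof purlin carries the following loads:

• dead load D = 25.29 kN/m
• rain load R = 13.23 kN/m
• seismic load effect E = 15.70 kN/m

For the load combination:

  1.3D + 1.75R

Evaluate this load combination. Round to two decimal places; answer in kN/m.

1.3(25.29) + 1.75(13.23) = 32.88 + 23.15 = 56.03
w_u = 56.03 kN/m.

56.03 kN/m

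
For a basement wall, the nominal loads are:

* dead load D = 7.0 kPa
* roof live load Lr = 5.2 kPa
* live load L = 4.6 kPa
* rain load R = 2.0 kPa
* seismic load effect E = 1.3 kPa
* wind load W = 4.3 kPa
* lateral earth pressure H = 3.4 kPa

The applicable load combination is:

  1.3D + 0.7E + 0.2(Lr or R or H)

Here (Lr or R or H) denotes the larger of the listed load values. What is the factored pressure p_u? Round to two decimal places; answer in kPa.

11.05 kPa

(Lr or R or H) → Lr = 5.2 kPa.
1.3(7.0) + 0.7(1.3) + 0.2(5.2) = 9.10 + 0.91 + 1.04 = 11.05
p_u = 11.05 kPa.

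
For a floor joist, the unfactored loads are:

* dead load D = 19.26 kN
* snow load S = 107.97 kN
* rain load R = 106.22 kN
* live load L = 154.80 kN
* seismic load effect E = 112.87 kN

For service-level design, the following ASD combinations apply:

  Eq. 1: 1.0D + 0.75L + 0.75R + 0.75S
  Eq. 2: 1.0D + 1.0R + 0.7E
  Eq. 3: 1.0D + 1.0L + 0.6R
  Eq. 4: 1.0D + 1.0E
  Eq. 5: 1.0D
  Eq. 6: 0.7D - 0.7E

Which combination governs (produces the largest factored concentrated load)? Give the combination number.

Combination 1

Eq. 1: 1.0(19.26) + 0.75(154.80) + 0.75(106.22) + 0.75(107.97) = 296.00
Eq. 2: 1.0(19.26) + 1.0(106.22) + 0.7(112.87) = 19.26 + 106.22 + 79.01 = 204.49
Eq. 3: 1.0(19.26) + 1.0(154.80) + 0.6(106.22) = 19.26 + 154.80 + 63.73 = 237.79
Eq. 4: 1.0(19.26) + 1.0(112.87) = 19.26 + 112.87 = 132.13
Eq. 5: 1.0(19.26) = 19.26
Eq. 6: 0.7(19.26) - 0.7(112.87) = 13.48 - 79.01 = -65.53
The largest value is 296.00 kN from combination 1.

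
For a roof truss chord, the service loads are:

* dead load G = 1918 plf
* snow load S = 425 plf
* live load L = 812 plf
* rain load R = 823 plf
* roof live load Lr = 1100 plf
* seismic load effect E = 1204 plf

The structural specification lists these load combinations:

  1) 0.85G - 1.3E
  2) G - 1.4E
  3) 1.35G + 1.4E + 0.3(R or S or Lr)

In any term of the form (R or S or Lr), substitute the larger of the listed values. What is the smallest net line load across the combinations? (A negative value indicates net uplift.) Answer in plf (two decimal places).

(R or S or Lr) → Lr = 1100 plf.
1) 0.85(1918) - 1.3(1204) = 1630.30 - 1565.20 = 65.10
2) 1.0(1918) - 1.4(1204) = 1918.00 - 1685.60 = 232.40
3) 1.35(1918) + 1.4(1204) + 0.3(1100) = 2589.30 + 1685.60 + 330.00 = 4604.90
Combination 1 gives the minimum: 65.10 plf.

65.10 plf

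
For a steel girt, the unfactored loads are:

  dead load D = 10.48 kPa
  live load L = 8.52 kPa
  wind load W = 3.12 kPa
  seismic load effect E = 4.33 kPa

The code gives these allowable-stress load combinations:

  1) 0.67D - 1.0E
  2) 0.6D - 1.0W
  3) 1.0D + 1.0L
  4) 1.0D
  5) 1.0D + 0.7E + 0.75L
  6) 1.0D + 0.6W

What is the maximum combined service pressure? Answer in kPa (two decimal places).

1) 0.67(10.48) - 1.0(4.33) = 7.02 - 4.33 = 2.69
2) 0.6(10.48) - 1.0(3.12) = 6.29 - 3.12 = 3.17
3) 1.0(10.48) + 1.0(8.52) = 10.48 + 8.52 = 19.00
4) 1.0(10.48) = 10.48
5) 1.0(10.48) + 0.7(4.33) + 0.75(8.52) = 10.48 + 3.03 + 6.39 = 19.90
6) 1.0(10.48) + 0.6(3.12) = 10.48 + 1.87 = 12.35
Maximum is from combination 5.

19.90 kPa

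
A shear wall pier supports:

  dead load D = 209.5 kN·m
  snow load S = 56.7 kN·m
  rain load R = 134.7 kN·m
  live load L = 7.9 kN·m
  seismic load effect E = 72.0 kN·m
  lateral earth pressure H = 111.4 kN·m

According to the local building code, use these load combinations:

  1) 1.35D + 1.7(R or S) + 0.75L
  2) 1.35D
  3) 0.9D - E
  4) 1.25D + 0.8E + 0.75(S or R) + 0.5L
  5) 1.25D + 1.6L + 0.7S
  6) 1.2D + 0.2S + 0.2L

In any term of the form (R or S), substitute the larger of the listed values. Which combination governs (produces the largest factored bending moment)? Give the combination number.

Combination 1

(R or S) → R = 134.7 kN·m; (S or R) → R = 134.7 kN·m.
1) 1.35(209.5) + 1.7(134.7) + 0.75(7.9) = 517.7
2) 1.35(209.5) = 282.8
3) 0.9(209.5) - 1.0(72.0) = 116.6
4) 1.25(209.5) + 0.8(72.0) + 0.75(134.7) + 0.5(7.9) = 424.5
5) 1.25(209.5) + 1.6(7.9) + 0.7(56.7) = 314.2
6) 1.2(209.5) + 0.2(56.7) + 0.2(7.9) = 264.3
The largest value is 517.7 kN·m from combination 1.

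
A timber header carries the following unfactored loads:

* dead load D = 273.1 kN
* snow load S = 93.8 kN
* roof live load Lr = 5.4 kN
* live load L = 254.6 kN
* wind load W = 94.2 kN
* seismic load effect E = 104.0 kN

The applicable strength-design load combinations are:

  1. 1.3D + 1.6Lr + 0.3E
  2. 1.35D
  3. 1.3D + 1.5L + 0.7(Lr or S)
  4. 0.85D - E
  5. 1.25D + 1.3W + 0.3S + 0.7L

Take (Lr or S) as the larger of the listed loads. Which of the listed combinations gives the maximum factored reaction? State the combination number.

Combination 3

(Lr or S) → S = 93.8 kN.
1. 1.3(273.1) + 1.6(5.4) + 0.3(104.0) = 394.9
2. 1.35(273.1) = 368.7
3. 1.3(273.1) + 1.5(254.6) + 0.7(93.8) = 802.6
4. 0.85(273.1) - 1.0(104.0) = 128.1
5. 1.25(273.1) + 1.3(94.2) + 0.3(93.8) + 0.7(254.6) = 670.2
The largest value is 802.6 kN from combination 3.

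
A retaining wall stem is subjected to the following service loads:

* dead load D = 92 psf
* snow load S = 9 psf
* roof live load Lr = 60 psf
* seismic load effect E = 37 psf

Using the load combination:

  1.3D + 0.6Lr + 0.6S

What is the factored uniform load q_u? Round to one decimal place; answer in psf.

1.3(92) + 0.6(60) + 0.6(9) = 119.6 + 36.0 + 5.4 = 161.0
q_u = 161.0 psf.

161.0 psf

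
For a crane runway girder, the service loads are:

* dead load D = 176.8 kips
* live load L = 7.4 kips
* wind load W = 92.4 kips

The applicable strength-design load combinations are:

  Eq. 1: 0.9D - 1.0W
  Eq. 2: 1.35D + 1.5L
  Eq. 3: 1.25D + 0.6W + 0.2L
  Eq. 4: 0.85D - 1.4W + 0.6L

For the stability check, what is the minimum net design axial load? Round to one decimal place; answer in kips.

25.4 kips

Eq. 1: 0.9(176.8) - 1.0(92.4) = 159.1 - 92.4 = 66.7
Eq. 2: 1.35(176.8) + 1.5(7.4) = 238.7 + 11.1 = 249.8
Eq. 3: 1.25(176.8) + 0.6(92.4) + 0.2(7.4) = 221.0 + 55.4 + 1.5 = 277.9
Eq. 4: 0.85(176.8) - 1.4(92.4) + 0.6(7.4) = 25.4
Combination 4 gives the minimum: 25.4 kips.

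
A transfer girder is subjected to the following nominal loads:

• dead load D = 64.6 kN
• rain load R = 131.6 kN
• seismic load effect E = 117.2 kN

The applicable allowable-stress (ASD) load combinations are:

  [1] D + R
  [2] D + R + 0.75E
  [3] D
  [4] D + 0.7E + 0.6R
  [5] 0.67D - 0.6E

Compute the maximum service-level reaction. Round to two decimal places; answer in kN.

284.10 kN

[1] 1.0(64.6) + 1.0(131.6) = 196.20
[2] 1.0(64.6) + 1.0(131.6) + 0.75(117.2) = 284.10
[3] 1.0(64.6) = 64.60
[4] 1.0(64.6) + 0.7(117.2) + 0.6(131.6) = 225.60
[5] 0.67(64.6) - 0.6(117.2) = -27.04
Combination 2 governs: V = 284.10 kN.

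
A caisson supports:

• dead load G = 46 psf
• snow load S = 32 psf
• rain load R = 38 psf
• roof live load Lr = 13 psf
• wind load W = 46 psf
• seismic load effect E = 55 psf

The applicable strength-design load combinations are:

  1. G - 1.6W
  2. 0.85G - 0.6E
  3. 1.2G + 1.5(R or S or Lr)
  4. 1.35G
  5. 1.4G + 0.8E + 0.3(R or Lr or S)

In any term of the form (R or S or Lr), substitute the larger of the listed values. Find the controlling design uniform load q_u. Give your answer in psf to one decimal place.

(R or S or Lr) → R = 38 psf; (R or Lr or S) → R = 38 psf.
1. 1.0(46) - 1.6(46) = -27.6
2. 0.85(46) - 0.6(55) = 6.1
3. 1.2(46) + 1.5(38) = 112.2
4. 1.35(46) = 62.1
5. 1.4(46) + 0.8(55) + 0.3(38) = 119.8
Maximum is from combination 5.

119.8 psf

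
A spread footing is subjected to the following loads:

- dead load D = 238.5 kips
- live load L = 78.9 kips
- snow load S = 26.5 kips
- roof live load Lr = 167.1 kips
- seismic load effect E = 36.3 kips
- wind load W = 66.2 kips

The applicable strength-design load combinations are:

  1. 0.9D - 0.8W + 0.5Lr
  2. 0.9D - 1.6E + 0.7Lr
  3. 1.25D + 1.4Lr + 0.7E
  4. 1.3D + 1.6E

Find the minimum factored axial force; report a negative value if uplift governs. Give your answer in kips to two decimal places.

245.24 kips

1. 0.9(238.5) - 0.8(66.2) + 0.5(167.1) = 214.65 - 52.96 + 83.55 = 245.24
2. 0.9(238.5) - 1.6(36.3) + 0.7(167.1) = 214.65 - 58.08 + 116.97 = 273.54
3. 1.25(238.5) + 1.4(167.1) + 0.7(36.3) = 298.13 + 233.94 + 25.41 = 557.48
4. 1.3(238.5) + 1.6(36.3) = 310.05 + 58.08 = 368.13
Combination 1 gives the minimum: 245.24 kips.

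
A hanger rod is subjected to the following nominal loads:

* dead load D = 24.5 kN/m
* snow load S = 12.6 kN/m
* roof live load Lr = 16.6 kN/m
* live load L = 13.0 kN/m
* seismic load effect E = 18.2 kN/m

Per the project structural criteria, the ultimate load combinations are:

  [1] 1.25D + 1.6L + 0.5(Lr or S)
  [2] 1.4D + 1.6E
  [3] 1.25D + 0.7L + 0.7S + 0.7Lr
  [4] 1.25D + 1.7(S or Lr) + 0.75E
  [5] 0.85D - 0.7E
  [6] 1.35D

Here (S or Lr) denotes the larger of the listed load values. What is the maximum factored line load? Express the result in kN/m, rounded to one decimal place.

(Lr or S) → Lr = 16.6 kN/m; (S or Lr) → Lr = 16.6 kN/m.
[1] 1.25(24.5) + 1.6(13.0) + 0.5(16.6) = 30.6 + 20.8 + 8.3 = 59.7
[2] 1.4(24.5) + 1.6(18.2) = 34.3 + 29.1 = 63.4
[3] 1.25(24.5) + 0.7(13.0) + 0.7(12.6) + 0.7(16.6) = 60.2
[4] 1.25(24.5) + 1.7(16.6) + 0.75(18.2) = 30.6 + 28.2 + 13.7 = 72.5
[5] 0.85(24.5) - 0.7(18.2) = 20.8 - 12.7 = 8.1
[6] 1.35(24.5) = 33.1
The controlling combination is 4, giving 72.5 kN/m.

72.5 kN/m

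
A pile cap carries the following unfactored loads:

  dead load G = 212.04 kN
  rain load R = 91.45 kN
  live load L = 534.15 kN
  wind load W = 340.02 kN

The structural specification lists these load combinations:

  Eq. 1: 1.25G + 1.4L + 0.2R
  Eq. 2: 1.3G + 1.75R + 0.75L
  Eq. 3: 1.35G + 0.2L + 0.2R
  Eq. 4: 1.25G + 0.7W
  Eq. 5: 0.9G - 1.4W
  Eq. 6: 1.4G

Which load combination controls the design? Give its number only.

Combination 1

Eq. 1: 1.25(212.04) + 1.4(534.15) + 0.2(91.45) = 265.05 + 747.81 + 18.29 = 1031.15
Eq. 2: 1.3(212.04) + 1.75(91.45) + 0.75(534.15) = 275.65 + 160.04 + 400.61 = 836.30
Eq. 3: 1.35(212.04) + 0.2(534.15) + 0.2(91.45) = 286.25 + 106.83 + 18.29 = 411.37
Eq. 4: 1.25(212.04) + 0.7(340.02) = 265.05 + 238.01 = 503.06
Eq. 5: 0.9(212.04) - 1.4(340.02) = 190.84 - 476.03 = -285.19
Eq. 6: 1.4(212.04) = 296.86
The largest value is 1031.15 kN from combination 1.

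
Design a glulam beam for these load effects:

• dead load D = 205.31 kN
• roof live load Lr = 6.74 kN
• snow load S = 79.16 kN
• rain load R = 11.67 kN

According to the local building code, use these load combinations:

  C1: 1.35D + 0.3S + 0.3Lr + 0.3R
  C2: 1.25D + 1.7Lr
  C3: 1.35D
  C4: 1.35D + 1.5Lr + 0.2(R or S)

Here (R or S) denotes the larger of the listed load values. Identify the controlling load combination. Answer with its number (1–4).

Combination 1

(R or S) → S = 79.16 kN.
C1: 1.35(205.31) + 0.3(79.16) + 0.3(6.74) + 0.3(11.67) = 306.44
C2: 1.25(205.31) + 1.7(6.74) = 268.10
C3: 1.35(205.31) = 277.17
C4: 1.35(205.31) + 1.5(6.74) + 0.2(79.16) = 303.11
The largest value is 306.44 kN from combination 1.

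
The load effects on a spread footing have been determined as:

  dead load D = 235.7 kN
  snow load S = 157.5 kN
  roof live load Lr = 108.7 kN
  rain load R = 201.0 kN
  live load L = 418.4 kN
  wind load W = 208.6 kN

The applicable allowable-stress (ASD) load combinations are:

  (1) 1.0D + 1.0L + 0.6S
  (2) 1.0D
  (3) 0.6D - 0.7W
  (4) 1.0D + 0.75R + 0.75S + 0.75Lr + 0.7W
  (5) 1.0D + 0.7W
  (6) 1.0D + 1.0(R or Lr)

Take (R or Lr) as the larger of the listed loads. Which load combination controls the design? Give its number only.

(R or Lr) → R = 201.0 kN.
(1) 1.0(235.7) + 1.0(418.4) + 0.6(157.5) = 748.60
(2) 1.0(235.7) = 235.70
(3) 0.6(235.7) - 0.7(208.6) = -4.60
(4) 1.0(235.7) + 0.75(201.0) + 0.75(157.5) + 0.75(108.7) + 0.7(208.6) = 732.12
(5) 1.0(235.7) + 0.7(208.6) = 381.72
(6) 1.0(235.7) + 1.0(201.0) = 436.70
The largest value is 748.60 kN from combination 1.

Combination 1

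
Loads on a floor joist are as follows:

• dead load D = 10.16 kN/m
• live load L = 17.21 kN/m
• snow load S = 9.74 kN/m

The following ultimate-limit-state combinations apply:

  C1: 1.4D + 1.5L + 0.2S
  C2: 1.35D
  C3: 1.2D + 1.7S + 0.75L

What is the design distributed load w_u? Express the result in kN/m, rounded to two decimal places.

C1: 1.4(10.16) + 1.5(17.21) + 0.2(9.74) = 14.22 + 25.82 + 1.95 = 41.99
C2: 1.35(10.16) = 13.72
C3: 1.2(10.16) + 1.7(9.74) + 0.75(17.21) = 12.19 + 16.56 + 12.91 = 41.66
The controlling combination is 1, giving 41.99 kN/m.

41.99 kN/m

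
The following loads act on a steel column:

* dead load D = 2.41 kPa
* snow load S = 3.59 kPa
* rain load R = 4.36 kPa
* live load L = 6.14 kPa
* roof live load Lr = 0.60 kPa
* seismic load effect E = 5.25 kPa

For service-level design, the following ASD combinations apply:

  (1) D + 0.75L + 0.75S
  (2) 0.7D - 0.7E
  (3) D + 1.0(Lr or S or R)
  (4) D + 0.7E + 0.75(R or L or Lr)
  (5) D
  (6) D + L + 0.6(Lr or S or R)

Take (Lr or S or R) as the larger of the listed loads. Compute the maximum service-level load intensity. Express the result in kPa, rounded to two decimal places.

(Lr or S or R) → R = 4.36 kPa; (R or L or Lr) → L = 6.14 kPa.
(1) 1.0(2.41) + 0.75(6.14) + 0.75(3.59) = 9.71
(2) 0.7(2.41) - 0.7(5.25) = -1.99
(3) 1.0(2.41) + 1.0(4.36) = 6.77
(4) 1.0(2.41) + 0.7(5.25) + 0.75(6.14) = 10.69
(5) 1.0(2.41) = 2.41
(6) 1.0(2.41) + 1.0(6.14) + 0.6(4.36) = 11.17
The controlling combination is 6, giving 11.17 kPa.

11.17 kPa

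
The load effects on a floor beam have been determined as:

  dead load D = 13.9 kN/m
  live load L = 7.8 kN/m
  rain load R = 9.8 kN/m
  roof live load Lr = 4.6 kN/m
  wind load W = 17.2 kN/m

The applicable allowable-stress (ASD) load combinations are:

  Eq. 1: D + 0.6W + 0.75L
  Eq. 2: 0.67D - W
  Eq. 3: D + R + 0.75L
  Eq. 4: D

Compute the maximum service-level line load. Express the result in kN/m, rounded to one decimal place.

30.1 kN/m

Eq. 1: 1.0(13.9) + 0.6(17.2) + 0.75(7.8) = 13.9 + 10.3 + 5.9 = 30.1
Eq. 2: 0.67(13.9) - 1.0(17.2) = 9.3 - 17.2 = -7.9
Eq. 3: 1.0(13.9) + 1.0(9.8) + 0.75(7.8) = 13.9 + 9.8 + 5.9 = 29.6
Eq. 4: 1.0(13.9) = 13.9
Combination 1 governs: w = 30.1 kN/m.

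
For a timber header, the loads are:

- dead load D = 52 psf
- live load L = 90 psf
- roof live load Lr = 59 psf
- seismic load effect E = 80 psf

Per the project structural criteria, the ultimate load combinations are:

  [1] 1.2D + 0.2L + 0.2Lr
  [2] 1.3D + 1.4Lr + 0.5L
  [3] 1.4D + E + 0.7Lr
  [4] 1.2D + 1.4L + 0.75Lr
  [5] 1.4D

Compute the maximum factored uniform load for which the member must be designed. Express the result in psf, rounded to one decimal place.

[1] 1.2(52) + 0.2(90) + 0.2(59) = 62.4 + 18.0 + 11.8 = 92.2
[2] 1.3(52) + 1.4(59) + 0.5(90) = 67.6 + 82.6 + 45.0 = 195.2
[3] 1.4(52) + 1.0(80) + 0.7(59) = 72.8 + 80.0 + 41.3 = 194.1
[4] 1.2(52) + 1.4(90) + 0.75(59) = 62.4 + 126.0 + 44.3 = 232.7
[5] 1.4(52) = 72.8
Maximum is from combination 4.

232.7 psf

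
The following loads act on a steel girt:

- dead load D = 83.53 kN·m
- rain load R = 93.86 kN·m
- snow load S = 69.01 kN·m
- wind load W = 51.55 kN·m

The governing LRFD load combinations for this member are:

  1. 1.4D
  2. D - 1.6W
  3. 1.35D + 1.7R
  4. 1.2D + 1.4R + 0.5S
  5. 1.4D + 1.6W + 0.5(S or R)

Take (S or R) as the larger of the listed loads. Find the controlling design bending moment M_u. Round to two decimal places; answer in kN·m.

(S or R) → R = 93.86 kN·m.
1. 1.4(83.53) = 116.94
2. 1.0(83.53) - 1.6(51.55) = 83.53 - 82.48 = 1.05
3. 1.35(83.53) + 1.7(93.86) = 112.77 + 159.56 = 272.33
4. 1.2(83.53) + 1.4(93.86) + 0.5(69.01) = 100.24 + 131.40 + 34.51 = 266.15
5. 1.4(83.53) + 1.6(51.55) + 0.5(93.86) = 116.94 + 82.48 + 46.93 = 246.35
The controlling combination is 3, giving 272.33 kN·m.

272.33 kN·m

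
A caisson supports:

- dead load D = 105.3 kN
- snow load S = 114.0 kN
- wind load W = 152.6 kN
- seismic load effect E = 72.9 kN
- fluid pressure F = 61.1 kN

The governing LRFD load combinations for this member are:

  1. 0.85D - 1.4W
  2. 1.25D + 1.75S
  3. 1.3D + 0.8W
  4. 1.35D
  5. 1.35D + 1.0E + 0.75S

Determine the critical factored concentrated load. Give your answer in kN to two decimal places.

331.13 kN

1. 0.85(105.3) - 1.4(152.6) = -124.14
2. 1.25(105.3) + 1.75(114.0) = 131.63 + 199.50 = 331.13
3. 1.3(105.3) + 0.8(152.6) = 136.89 + 122.08 = 258.97
4. 1.35(105.3) = 142.16
5. 1.35(105.3) + 1.0(72.9) + 0.75(114.0) = 142.16 + 72.90 + 85.50 = 300.56
The controlling combination is 2, giving 331.13 kN.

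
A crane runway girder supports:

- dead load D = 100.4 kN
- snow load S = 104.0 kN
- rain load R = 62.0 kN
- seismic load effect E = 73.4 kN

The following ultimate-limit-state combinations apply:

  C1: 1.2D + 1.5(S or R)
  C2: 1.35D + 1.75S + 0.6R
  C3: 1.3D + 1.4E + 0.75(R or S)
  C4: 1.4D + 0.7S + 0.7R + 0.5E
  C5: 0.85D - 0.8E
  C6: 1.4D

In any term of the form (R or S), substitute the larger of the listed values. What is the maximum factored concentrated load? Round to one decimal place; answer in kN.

(S or R) → S = 104.0 kN; (R or S) → S = 104.0 kN.
C1: 1.2(100.4) + 1.5(104.0) = 276.5
C2: 1.35(100.4) + 1.75(104.0) + 0.6(62.0) = 354.7
C3: 1.3(100.4) + 1.4(73.4) + 0.75(104.0) = 311.3
C4: 1.4(100.4) + 0.7(104.0) + 0.7(62.0) + 0.5(73.4) = 293.5
C5: 0.85(100.4) - 0.8(73.4) = 26.6
C6: 1.4(100.4) = 140.6
Maximum is from combination 2.

354.7 kN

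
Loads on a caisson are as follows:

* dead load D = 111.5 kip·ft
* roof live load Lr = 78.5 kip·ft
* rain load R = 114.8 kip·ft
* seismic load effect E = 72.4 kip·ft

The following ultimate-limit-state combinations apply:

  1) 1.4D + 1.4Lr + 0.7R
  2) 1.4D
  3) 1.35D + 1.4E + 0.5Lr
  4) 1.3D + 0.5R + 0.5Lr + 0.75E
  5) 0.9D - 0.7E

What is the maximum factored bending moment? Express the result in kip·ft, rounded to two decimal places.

1) 1.4(111.5) + 1.4(78.5) + 0.7(114.8) = 346.36
2) 1.4(111.5) = 156.10
3) 1.35(111.5) + 1.4(72.4) + 0.5(78.5) = 291.14
4) 1.3(111.5) + 0.5(114.8) + 0.5(78.5) + 0.75(72.4) = 295.90
5) 0.9(111.5) - 0.7(72.4) = 49.67
Maximum is from combination 1.

346.36 kip·ft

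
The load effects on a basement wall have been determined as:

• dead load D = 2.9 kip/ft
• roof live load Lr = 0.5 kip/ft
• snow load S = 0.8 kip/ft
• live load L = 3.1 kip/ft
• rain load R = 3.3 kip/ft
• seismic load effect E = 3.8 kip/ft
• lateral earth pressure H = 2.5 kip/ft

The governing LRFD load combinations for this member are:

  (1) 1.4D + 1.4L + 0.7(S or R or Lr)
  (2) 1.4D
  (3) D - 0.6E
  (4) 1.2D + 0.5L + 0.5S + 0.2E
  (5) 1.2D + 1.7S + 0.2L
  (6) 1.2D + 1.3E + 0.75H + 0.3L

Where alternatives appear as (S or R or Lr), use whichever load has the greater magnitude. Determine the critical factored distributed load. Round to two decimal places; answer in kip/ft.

(S or R or Lr) → R = 3.3 kip/ft.
(1) 1.4(2.9) + 1.4(3.1) + 0.7(3.3) = 4.06 + 4.34 + 2.31 = 10.71
(2) 1.4(2.9) = 4.06
(3) 1.0(2.9) - 0.6(3.8) = 2.90 - 2.28 = 0.62
(4) 1.2(2.9) + 0.5(3.1) + 0.5(0.8) + 0.2(3.8) = 3.48 + 1.55 + 0.40 + 0.76 = 6.19
(5) 1.2(2.9) + 1.7(0.8) + 0.2(3.1) = 3.48 + 1.36 + 0.62 = 5.46
(6) 1.2(2.9) + 1.3(3.8) + 0.75(2.5) + 0.3(3.1) = 3.48 + 4.94 + 1.88 + 0.93 = 11.23
Maximum is from combination 6.

11.23 kip/ft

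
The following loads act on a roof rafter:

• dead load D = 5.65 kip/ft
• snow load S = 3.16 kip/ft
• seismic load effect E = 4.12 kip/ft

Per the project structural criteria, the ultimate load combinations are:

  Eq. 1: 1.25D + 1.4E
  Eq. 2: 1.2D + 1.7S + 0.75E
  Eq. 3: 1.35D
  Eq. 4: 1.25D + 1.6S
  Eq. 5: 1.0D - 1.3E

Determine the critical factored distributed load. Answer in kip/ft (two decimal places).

15.24 kip/ft

Eq. 1: 1.25(5.65) + 1.4(4.12) = 7.06 + 5.77 = 12.83
Eq. 2: 1.2(5.65) + 1.7(3.16) + 0.75(4.12) = 6.78 + 5.37 + 3.09 = 15.24
Eq. 3: 1.35(5.65) = 7.63
Eq. 4: 1.25(5.65) + 1.6(3.16) = 7.06 + 5.06 = 12.12
Eq. 5: 1.0(5.65) - 1.3(4.12) = 5.65 - 5.36 = 0.29
Combination 2 governs: w_u = 15.24 kip/ft.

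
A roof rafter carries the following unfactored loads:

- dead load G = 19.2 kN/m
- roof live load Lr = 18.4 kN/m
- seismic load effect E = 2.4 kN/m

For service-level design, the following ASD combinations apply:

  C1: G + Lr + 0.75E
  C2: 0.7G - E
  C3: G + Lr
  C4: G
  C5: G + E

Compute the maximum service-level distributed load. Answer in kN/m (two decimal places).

C1: 1.0(19.2) + 1.0(18.4) + 0.75(2.4) = 39.40
C2: 0.7(19.2) - 1.0(2.4) = 11.04
C3: 1.0(19.2) + 1.0(18.4) = 37.60
C4: 1.0(19.2) = 19.20
C5: 1.0(19.2) + 1.0(2.4) = 21.60
The controlling combination is 1, giving 39.40 kN/m.

39.40 kN/m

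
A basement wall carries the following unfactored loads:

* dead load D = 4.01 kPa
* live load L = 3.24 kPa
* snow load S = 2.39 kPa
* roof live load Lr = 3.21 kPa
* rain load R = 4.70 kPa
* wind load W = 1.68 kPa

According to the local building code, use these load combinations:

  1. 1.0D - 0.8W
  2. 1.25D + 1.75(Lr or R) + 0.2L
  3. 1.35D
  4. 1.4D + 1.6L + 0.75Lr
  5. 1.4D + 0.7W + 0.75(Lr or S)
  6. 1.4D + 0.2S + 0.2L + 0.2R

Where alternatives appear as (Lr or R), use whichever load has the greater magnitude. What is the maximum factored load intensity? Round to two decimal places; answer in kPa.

13.89 kPa

(Lr or R) → R = 4.70 kPa; (Lr or S) → Lr = 3.21 kPa.
1. 1.0(4.01) - 0.8(1.68) = 4.01 - 1.34 = 2.67
2. 1.25(4.01) + 1.75(4.70) + 0.2(3.24) = 5.01 + 8.23 + 0.65 = 13.89
3. 1.35(4.01) = 5.41
4. 1.4(4.01) + 1.6(3.24) + 0.75(3.21) = 13.21
5. 1.4(4.01) + 0.7(1.68) + 0.75(3.21) = 5.61 + 1.18 + 2.41 = 9.20
6. 1.4(4.01) + 0.2(2.39) + 0.2(3.24) + 0.2(4.70) = 5.61 + 0.48 + 0.65 + 0.94 = 7.68
The controlling combination is 2, giving 13.89 kPa.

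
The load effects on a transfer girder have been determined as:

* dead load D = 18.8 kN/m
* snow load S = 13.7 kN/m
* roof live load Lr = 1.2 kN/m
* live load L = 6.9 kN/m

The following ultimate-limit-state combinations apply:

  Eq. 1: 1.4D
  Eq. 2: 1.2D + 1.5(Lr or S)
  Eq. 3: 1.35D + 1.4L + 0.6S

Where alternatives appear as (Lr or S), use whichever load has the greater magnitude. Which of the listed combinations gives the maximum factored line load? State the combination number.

(Lr or S) → S = 13.7 kN/m.
Eq. 1: 1.4(18.8) = 26.32
Eq. 2: 1.2(18.8) + 1.5(13.7) = 22.56 + 20.55 = 43.11
Eq. 3: 1.35(18.8) + 1.4(6.9) + 0.6(13.7) = 25.38 + 9.66 + 8.22 = 43.26
The largest value is 43.26 kN/m from combination 3.

Combination 3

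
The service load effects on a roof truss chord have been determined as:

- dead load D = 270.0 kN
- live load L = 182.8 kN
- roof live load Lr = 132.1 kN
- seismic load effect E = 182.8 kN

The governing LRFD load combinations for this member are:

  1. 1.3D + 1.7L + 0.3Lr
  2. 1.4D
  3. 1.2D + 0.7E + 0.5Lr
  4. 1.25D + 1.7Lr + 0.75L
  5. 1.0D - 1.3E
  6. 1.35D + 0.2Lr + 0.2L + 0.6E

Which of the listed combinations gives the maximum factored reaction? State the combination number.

Combination 1

1. 1.3(270.0) + 1.7(182.8) + 0.3(132.1) = 351.0 + 310.8 + 39.6 = 701.4
2. 1.4(270.0) = 378.0
3. 1.2(270.0) + 0.7(182.8) + 0.5(132.1) = 518.0
4. 1.25(270.0) + 1.7(132.1) + 0.75(182.8) = 337.5 + 224.6 + 137.1 = 699.2
5. 1.0(270.0) - 1.3(182.8) = 270.0 - 237.6 = 32.4
6. 1.35(270.0) + 0.2(132.1) + 0.2(182.8) + 0.6(182.8) = 364.5 + 26.4 + 36.6 + 109.7 = 537.2
The largest value is 701.4 kN from combination 1.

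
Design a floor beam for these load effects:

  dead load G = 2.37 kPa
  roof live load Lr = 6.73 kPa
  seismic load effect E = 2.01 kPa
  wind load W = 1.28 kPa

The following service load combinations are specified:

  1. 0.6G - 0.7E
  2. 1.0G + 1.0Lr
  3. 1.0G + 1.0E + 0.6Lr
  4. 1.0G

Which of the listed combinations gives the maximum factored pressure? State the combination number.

Combination 2

1. 0.6(2.37) - 0.7(2.01) = 0.02
2. 1.0(2.37) + 1.0(6.73) = 2.37 + 6.73 = 9.10
3. 1.0(2.37) + 1.0(2.01) + 0.6(6.73) = 2.37 + 2.01 + 4.04 = 8.42
4. 1.0(2.37) = 2.37
The largest value is 9.10 kPa from combination 2.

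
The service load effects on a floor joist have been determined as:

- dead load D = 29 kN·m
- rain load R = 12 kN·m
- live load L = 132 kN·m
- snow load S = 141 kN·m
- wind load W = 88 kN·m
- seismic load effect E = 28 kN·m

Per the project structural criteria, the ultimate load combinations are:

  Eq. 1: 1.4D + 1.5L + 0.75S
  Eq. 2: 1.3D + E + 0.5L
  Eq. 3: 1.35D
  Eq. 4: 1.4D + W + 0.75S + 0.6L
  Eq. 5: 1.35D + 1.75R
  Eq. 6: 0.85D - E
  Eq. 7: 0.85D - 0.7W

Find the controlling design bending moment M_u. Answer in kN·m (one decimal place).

Eq. 1: 1.4(29) + 1.5(132) + 0.75(141) = 40.6 + 198.0 + 105.8 = 344.4
Eq. 2: 1.3(29) + 1.0(28) + 0.5(132) = 37.7 + 28.0 + 66.0 = 131.7
Eq. 3: 1.35(29) = 39.2
Eq. 4: 1.4(29) + 1.0(88) + 0.75(141) + 0.6(132) = 40.6 + 88.0 + 105.8 + 79.2 = 313.6
Eq. 5: 1.35(29) + 1.75(12) = 39.2 + 21.0 = 60.2
Eq. 6: 0.85(29) - 1.0(28) = -3.4
Eq. 7: 0.85(29) - 0.7(88) = -37.0
The controlling combination is 1, giving 344.4 kN·m.

344.4 kN·m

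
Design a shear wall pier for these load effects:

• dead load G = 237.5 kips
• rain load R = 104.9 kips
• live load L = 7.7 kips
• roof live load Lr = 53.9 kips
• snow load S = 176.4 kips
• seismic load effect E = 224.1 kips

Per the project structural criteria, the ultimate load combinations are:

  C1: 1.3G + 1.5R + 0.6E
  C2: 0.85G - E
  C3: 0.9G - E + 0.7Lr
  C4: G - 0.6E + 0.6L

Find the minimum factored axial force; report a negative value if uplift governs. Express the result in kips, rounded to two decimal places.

-22.23 kips

C1: 1.3(237.5) + 1.5(104.9) + 0.6(224.1) = 308.75 + 157.35 + 134.46 = 600.56
C2: 0.85(237.5) - 1.0(224.1) = -22.23
C3: 0.9(237.5) - 1.0(224.1) + 0.7(53.9) = 213.75 - 224.10 + 37.73 = 27.38
C4: 1.0(237.5) - 0.6(224.1) + 0.6(7.7) = 237.50 - 134.46 + 4.62 = 107.66
Combination 2 gives the minimum: -22.23 kips.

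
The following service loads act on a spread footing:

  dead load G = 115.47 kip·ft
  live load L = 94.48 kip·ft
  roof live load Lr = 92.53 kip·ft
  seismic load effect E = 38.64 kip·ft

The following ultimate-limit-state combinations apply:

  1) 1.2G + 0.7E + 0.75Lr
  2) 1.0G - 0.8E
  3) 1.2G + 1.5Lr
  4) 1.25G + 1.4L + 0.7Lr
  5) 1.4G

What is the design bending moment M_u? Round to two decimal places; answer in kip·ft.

1) 1.2(115.47) + 0.7(38.64) + 0.75(92.53) = 235.01
2) 1.0(115.47) - 0.8(38.64) = 84.56
3) 1.2(115.47) + 1.5(92.53) = 277.36
4) 1.25(115.47) + 1.4(94.48) + 0.7(92.53) = 341.38
5) 1.4(115.47) = 161.66
The controlling combination is 4, giving 341.38 kip·ft.

341.38 kip·ft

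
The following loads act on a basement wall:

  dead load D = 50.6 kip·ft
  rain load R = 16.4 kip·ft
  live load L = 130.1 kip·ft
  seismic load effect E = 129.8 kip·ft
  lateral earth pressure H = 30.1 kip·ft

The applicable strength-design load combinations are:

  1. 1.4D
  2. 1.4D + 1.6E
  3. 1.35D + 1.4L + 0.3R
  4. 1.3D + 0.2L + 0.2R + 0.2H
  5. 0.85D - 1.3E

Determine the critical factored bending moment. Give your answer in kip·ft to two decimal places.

278.52 kip·ft

1. 1.4(50.6) = 70.84
2. 1.4(50.6) + 1.6(129.8) = 278.52
3. 1.35(50.6) + 1.4(130.1) + 0.3(16.4) = 255.37
4. 1.3(50.6) + 0.2(130.1) + 0.2(16.4) + 0.2(30.1) = 101.10
5. 0.85(50.6) - 1.3(129.8) = -125.73
Combination 2 governs: M_u = 278.52 kip·ft.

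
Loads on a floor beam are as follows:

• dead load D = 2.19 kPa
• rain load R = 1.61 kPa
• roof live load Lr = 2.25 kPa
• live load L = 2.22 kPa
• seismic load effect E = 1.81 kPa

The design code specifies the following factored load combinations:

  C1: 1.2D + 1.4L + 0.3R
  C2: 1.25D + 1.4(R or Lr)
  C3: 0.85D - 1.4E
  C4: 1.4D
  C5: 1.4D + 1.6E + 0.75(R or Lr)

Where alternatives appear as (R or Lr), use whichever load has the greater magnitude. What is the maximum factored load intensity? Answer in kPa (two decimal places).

7.65 kPa

(R or Lr) → Lr = 2.25 kPa.
C1: 1.2(2.19) + 1.4(2.22) + 0.3(1.61) = 2.63 + 3.11 + 0.48 = 6.22
C2: 1.25(2.19) + 1.4(2.25) = 2.74 + 3.15 = 5.89
C3: 0.85(2.19) - 1.4(1.81) = 1.86 - 2.53 = -0.67
C4: 1.4(2.19) = 3.07
C5: 1.4(2.19) + 1.6(1.81) + 0.75(2.25) = 7.65
The controlling combination is 5, giving 7.65 kPa.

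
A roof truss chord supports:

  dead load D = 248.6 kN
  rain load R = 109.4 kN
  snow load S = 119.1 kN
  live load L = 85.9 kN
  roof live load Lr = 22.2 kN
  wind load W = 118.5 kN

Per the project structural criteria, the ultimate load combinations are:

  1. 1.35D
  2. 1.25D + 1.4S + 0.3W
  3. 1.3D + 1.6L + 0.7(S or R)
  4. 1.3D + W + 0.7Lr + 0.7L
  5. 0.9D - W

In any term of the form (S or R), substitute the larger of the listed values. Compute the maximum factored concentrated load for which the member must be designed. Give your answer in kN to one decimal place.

544.0 kN

(S or R) → S = 119.1 kN.
1. 1.35(248.6) = 335.6
2. 1.25(248.6) + 1.4(119.1) + 0.3(118.5) = 513.0
3. 1.3(248.6) + 1.6(85.9) + 0.7(119.1) = 323.2 + 137.4 + 83.4 = 544.0
4. 1.3(248.6) + 1.0(118.5) + 0.7(22.2) + 0.7(85.9) = 517.4
5. 0.9(248.6) - 1.0(118.5) = 223.7 - 118.5 = 105.2
The controlling combination is 3, giving 544.0 kN.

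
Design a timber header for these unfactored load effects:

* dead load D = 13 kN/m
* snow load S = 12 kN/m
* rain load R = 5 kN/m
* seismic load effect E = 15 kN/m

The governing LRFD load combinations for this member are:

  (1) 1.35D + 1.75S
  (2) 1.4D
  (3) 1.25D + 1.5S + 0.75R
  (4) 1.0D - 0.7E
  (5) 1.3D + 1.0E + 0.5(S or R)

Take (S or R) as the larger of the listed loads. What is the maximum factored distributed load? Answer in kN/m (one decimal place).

(S or R) → S = 12 kN/m.
(1) 1.35(13) + 1.75(12) = 17.6 + 21.0 = 38.6
(2) 1.4(13) = 18.2
(3) 1.25(13) + 1.5(12) + 0.75(5) = 38.0
(4) 1.0(13) - 0.7(15) = 13.0 - 10.5 = 2.5
(5) 1.3(13) + 1.0(15) + 0.5(12) = 16.9 + 15.0 + 6.0 = 37.9
Combination 1 governs: w_u = 38.6 kN/m.

38.6 kN/m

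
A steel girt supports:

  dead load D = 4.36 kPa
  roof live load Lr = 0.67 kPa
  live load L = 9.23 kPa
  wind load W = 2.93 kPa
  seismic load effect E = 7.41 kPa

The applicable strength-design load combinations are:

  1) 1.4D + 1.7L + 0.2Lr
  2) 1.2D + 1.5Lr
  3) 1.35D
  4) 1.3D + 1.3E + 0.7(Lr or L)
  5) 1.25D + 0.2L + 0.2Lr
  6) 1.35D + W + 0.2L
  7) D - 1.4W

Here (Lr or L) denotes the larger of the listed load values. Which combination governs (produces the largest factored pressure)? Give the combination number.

(Lr or L) → L = 9.23 kPa.
1) 1.4(4.36) + 1.7(9.23) + 0.2(0.67) = 21.93
2) 1.2(4.36) + 1.5(0.67) = 5.23 + 1.01 = 6.24
3) 1.35(4.36) = 5.89
4) 1.3(4.36) + 1.3(7.41) + 0.7(9.23) = 5.67 + 9.63 + 6.46 = 21.76
5) 1.25(4.36) + 0.2(9.23) + 0.2(0.67) = 5.45 + 1.85 + 0.13 = 7.43
6) 1.35(4.36) + 1.0(2.93) + 0.2(9.23) = 10.66
7) 1.0(4.36) - 1.4(2.93) = 4.36 - 4.10 = 0.26
The largest value is 21.93 kPa from combination 1.

Combination 1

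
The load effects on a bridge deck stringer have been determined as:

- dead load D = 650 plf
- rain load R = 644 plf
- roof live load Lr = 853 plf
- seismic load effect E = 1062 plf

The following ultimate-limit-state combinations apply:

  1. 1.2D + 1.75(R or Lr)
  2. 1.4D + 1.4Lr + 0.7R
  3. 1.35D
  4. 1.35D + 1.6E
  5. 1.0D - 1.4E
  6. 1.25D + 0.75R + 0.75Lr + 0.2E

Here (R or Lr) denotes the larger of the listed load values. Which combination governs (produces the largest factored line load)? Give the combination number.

(R or Lr) → Lr = 853 plf.
1. 1.2(650) + 1.75(853) = 2272.75
2. 1.4(650) + 1.4(853) + 0.7(644) = 2555.00
3. 1.35(650) = 877.50
4. 1.35(650) + 1.6(1062) = 2576.70
5. 1.0(650) - 1.4(1062) = -836.80
6. 1.25(650) + 0.75(644) + 0.75(853) + 0.2(1062) = 2147.65
The largest value is 2576.70 plf from combination 4.

Combination 4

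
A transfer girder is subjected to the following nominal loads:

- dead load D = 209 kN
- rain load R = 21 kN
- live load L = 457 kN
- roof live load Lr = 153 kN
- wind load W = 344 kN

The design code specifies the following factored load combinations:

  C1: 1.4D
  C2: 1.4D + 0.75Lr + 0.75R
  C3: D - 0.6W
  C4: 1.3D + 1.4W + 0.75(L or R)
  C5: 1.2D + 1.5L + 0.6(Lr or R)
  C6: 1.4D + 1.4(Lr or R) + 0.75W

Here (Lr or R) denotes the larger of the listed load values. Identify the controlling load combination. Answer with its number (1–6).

(L or R) → L = 457 kN; (Lr or R) → Lr = 153 kN.
C1: 1.4(209) = 292.6
C2: 1.4(209) + 0.75(153) + 0.75(21) = 423.1
C3: 1.0(209) - 0.6(344) = 209.0 - 206.4 = 2.6
C4: 1.3(209) + 1.4(344) + 0.75(457) = 271.7 + 481.6 + 342.8 = 1096.1
C5: 1.2(209) + 1.5(457) + 0.6(153) = 250.8 + 685.5 + 91.8 = 1028.1
C6: 1.4(209) + 1.4(153) + 0.75(344) = 292.6 + 214.2 + 258.0 = 764.8
The largest value is 1096.1 kN from combination 4.

Combination 4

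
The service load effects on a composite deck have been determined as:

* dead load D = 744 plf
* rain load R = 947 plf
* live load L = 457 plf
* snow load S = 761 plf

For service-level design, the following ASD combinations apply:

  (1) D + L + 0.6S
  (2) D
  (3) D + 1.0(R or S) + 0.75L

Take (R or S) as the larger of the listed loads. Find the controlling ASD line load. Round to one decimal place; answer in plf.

(R or S) → R = 947 plf.
(1) 1.0(744) + 1.0(457) + 0.6(761) = 744.0 + 457.0 + 456.6 = 1657.6
(2) 1.0(744) = 744.0
(3) 1.0(744) + 1.0(947) + 0.75(457) = 744.0 + 947.0 + 342.8 = 2033.8
Combination 3 governs: w = 2033.8 plf.

2033.8 plf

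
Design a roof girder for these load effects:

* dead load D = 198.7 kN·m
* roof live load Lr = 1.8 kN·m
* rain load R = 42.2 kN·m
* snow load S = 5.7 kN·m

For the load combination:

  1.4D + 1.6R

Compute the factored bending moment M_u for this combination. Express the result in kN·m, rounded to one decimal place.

345.7 kN·m

1.4(198.7) + 1.6(42.2) = 278.2 + 67.5 = 345.7
M_u = 345.7 kN·m.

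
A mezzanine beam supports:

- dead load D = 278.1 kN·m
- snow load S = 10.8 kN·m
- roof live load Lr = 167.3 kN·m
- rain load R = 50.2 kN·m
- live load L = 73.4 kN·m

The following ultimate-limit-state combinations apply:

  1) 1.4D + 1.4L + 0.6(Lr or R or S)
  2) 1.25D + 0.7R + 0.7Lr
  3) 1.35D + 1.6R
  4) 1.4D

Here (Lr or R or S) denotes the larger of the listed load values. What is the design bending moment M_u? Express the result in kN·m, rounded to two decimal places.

(Lr or R or S) → Lr = 167.3 kN·m.
1) 1.4(278.1) + 1.4(73.4) + 0.6(167.3) = 389.34 + 102.76 + 100.38 = 592.48
2) 1.25(278.1) + 0.7(50.2) + 0.7(167.3) = 347.63 + 35.14 + 117.11 = 499.88
3) 1.35(278.1) + 1.6(50.2) = 375.44 + 80.32 = 455.76
4) 1.4(278.1) = 389.34
The controlling combination is 1, giving 592.48 kN·m.

592.48 kN·m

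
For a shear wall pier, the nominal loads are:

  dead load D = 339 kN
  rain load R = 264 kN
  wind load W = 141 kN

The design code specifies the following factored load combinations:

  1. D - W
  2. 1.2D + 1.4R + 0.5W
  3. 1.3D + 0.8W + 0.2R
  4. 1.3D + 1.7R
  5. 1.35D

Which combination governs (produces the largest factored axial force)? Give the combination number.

Combination 4

1. 1.0(339) - 1.0(141) = 339.0 - 141.0 = 198.0
2. 1.2(339) + 1.4(264) + 0.5(141) = 406.8 + 369.6 + 70.5 = 846.9
3. 1.3(339) + 0.8(141) + 0.2(264) = 440.7 + 112.8 + 52.8 = 606.3
4. 1.3(339) + 1.7(264) = 440.7 + 448.8 = 889.5
5. 1.35(339) = 457.7
The largest value is 889.5 kN from combination 4.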